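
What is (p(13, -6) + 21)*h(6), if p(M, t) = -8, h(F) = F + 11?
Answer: 221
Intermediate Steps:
h(F) = 11 + F
(p(13, -6) + 21)*h(6) = (-8 + 21)*(11 + 6) = 13*17 = 221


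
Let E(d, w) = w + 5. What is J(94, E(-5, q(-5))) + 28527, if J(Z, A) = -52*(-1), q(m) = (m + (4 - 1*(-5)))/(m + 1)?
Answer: 28579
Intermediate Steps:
q(m) = (9 + m)/(1 + m) (q(m) = (m + (4 + 5))/(1 + m) = (m + 9)/(1 + m) = (9 + m)/(1 + m))
E(d, w) = 5 + w
J(Z, A) = 52
J(94, E(-5, q(-5))) + 28527 = 52 + 28527 = 28579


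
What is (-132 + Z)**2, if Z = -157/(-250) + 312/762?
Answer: 17289471279721/1008062500 ≈ 17151.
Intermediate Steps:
Z = 32939/31750 (Z = -157*(-1/250) + 312*(1/762) = 157/250 + 52/127 = 32939/31750 ≈ 1.0374)
(-132 + Z)**2 = (-132 + 32939/31750)**2 = (-4158061/31750)**2 = 17289471279721/1008062500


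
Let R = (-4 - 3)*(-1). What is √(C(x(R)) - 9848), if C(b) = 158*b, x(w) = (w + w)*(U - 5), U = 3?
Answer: 8*I*√223 ≈ 119.47*I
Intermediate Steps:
R = 7 (R = -7*(-1) = 7)
x(w) = -4*w (x(w) = (w + w)*(3 - 5) = (2*w)*(-2) = -4*w)
√(C(x(R)) - 9848) = √(158*(-4*7) - 9848) = √(158*(-28) - 9848) = √(-4424 - 9848) = √(-14272) = 8*I*√223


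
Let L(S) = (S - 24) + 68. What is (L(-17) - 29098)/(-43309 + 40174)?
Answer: 29071/3135 ≈ 9.2730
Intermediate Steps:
L(S) = 44 + S (L(S) = (-24 + S) + 68 = 44 + S)
(L(-17) - 29098)/(-43309 + 40174) = ((44 - 17) - 29098)/(-43309 + 40174) = (27 - 29098)/(-3135) = -29071*(-1/3135) = 29071/3135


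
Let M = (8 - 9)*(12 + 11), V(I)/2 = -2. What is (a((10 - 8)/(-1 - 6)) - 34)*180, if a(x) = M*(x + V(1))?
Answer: 81360/7 ≈ 11623.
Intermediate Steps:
V(I) = -4 (V(I) = 2*(-2) = -4)
M = -23 (M = -1*23 = -23)
a(x) = 92 - 23*x (a(x) = -23*(x - 4) = -23*(-4 + x) = 92 - 23*x)
(a((10 - 8)/(-1 - 6)) - 34)*180 = ((92 - 23*(10 - 8)/(-1 - 6)) - 34)*180 = ((92 - 46/(-7)) - 34)*180 = ((92 - 46*(-1)/7) - 34)*180 = ((92 - 23*(-2/7)) - 34)*180 = ((92 + 46/7) - 34)*180 = (690/7 - 34)*180 = (452/7)*180 = 81360/7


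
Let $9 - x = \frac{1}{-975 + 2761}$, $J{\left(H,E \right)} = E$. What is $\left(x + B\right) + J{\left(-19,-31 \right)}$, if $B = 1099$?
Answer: $\frac{1923521}{1786} \approx 1077.0$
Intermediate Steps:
$x = \frac{16073}{1786}$ ($x = 9 - \frac{1}{-975 + 2761} = 9 - \frac{1}{1786} = \frac{16073}{1786} \approx 8.9994$)
$\left(x + B\right) + J{\left(-19,-31 \right)} = \left(\frac{16073}{1786} + 1099\right) - 31 = \frac{1978887}{1786} - 31 = \frac{1923521}{1786}$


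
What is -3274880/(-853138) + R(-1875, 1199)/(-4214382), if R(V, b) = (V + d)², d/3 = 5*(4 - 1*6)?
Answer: 1784256032285/599241571786 ≈ 2.9775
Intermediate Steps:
d = -30 (d = 3*(5*(4 - 1*6)) = 3*(5*(4 - 6)) = 3*(5*(-2)) = 3*(-10) = -30)
R(V, b) = (-30 + V)² (R(V, b) = (V - 30)² = (-30 + V)²)
-3274880/(-853138) + R(-1875, 1199)/(-4214382) = -3274880/(-853138) + (-30 - 1875)²/(-4214382) = -3274880*(-1/853138) + (-1905)²*(-1/4214382) = 1637440/426569 + 3629025*(-1/4214382) = 1637440/426569 - 1209675/1404794 = 1784256032285/599241571786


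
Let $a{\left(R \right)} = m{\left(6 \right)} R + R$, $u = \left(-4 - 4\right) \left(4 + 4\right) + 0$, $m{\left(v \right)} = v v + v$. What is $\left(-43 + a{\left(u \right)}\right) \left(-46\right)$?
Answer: $128570$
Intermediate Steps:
$m{\left(v \right)} = v + v^{2}$ ($m{\left(v \right)} = v^{2} + v = v + v^{2}$)
$u = -64$ ($u = \left(-8\right) 8 + 0 = -64 + 0 = -64$)
$a{\left(R \right)} = 43 R$ ($a{\left(R \right)} = 6 \left(1 + 6\right) R + R = 6 \cdot 7 R + R = 42 R + R = 43 R$)
$\left(-43 + a{\left(u \right)}\right) \left(-46\right) = \left(-43 + 43 \left(-64\right)\right) \left(-46\right) = \left(-43 - 2752\right) \left(-46\right) = \left(-2795\right) \left(-46\right) = 128570$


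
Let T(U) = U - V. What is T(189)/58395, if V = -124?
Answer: 313/58395 ≈ 0.0053600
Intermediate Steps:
T(U) = 124 + U (T(U) = U - 1*(-124) = U + 124 = 124 + U)
T(189)/58395 = (124 + 189)/58395 = 313*(1/58395) = 313/58395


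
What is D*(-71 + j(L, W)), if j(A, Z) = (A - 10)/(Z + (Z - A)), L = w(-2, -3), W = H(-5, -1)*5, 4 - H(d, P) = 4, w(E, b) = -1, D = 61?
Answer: -5002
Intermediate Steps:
H(d, P) = 0 (H(d, P) = 4 - 1*4 = 4 - 4 = 0)
W = 0 (W = 0*5 = 0)
L = -1
j(A, Z) = (-10 + A)/(-A + 2*Z)
D*(-71 + j(L, W)) = 61*(-71 + (10 - 1*(-1))/(-1 - 2*0)) = 61*(-71 + (10 + 1)/(-1 + 0)) = 61*(-71 + 11/(-1)) = 61*(-71 - 1*11) = 61*(-71 - 11) = 61*(-82) = -5002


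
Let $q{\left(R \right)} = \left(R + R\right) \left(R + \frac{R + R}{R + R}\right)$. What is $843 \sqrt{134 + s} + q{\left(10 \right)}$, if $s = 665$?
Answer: $220 + 843 \sqrt{799} \approx 24049.0$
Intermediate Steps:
$q{\left(R \right)} = 2 R \left(1 + R\right)$ ($q{\left(R \right)} = 2 R \left(R + \frac{2 R}{2 R}\right) = 2 R \left(R + 2 R \frac{1}{2 R}\right) = 2 R \left(R + 1\right) = 2 R \left(1 + R\right)$)
$843 \sqrt{134 + s} + q{\left(10 \right)} = 843 \sqrt{134 + 665} + 2 \cdot 10 \left(1 + 10\right) = 843 \sqrt{799} + 2 \cdot 10 \cdot 11 = 843 \sqrt{799} + 220 = 220 + 843 \sqrt{799}$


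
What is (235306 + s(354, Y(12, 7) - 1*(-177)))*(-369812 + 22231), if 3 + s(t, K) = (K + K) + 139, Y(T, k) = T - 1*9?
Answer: -81960294962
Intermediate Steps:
Y(T, k) = -9 + T (Y(T, k) = T - 9 = -9 + T)
s(t, K) = 136 + 2*K (s(t, K) = -3 + ((K + K) + 139) = -3 + (2*K + 139) = -3 + (139 + 2*K) = 136 + 2*K)
(235306 + s(354, Y(12, 7) - 1*(-177)))*(-369812 + 22231) = (235306 + (136 + 2*((-9 + 12) - 1*(-177))))*(-369812 + 22231) = (235306 + (136 + 2*(3 + 177)))*(-347581) = (235306 + (136 + 2*180))*(-347581) = (235306 + (136 + 360))*(-347581) = (235306 + 496)*(-347581) = 235802*(-347581) = -81960294962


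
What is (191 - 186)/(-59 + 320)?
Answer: 5/261 ≈ 0.019157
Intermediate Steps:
(191 - 186)/(-59 + 320) = 5/261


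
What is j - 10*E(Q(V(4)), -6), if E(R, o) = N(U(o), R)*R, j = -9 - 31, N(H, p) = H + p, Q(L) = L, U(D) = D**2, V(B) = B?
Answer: -1640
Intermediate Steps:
j = -40
E(R, o) = R*(R + o**2) (E(R, o) = (o**2 + R)*R = (R + o**2)*R = R*(R + o**2))
j - 10*E(Q(V(4)), -6) = -40 - 40*(4 + (-6)**2) = -40 - 40*(4 + 36) = -40 - 40*40 = -40 - 10*160 = -40 - 1600 = -1640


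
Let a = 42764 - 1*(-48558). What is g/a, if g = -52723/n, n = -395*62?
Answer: 4793/203315980 ≈ 2.3574e-5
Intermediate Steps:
n = -24490
a = 91322 (a = 42764 + 48558 = 91322)
g = 52723/24490 (g = -52723/(-24490) = -52723*(-1/24490) = 52723/24490 ≈ 2.1528)
g/a = (52723/24490)/91322 = (52723/24490)*(1/91322) = 4793/203315980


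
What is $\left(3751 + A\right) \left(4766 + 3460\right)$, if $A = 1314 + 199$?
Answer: $43301664$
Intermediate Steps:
$A = 1513$
$\left(3751 + A\right) \left(4766 + 3460\right) = \left(3751 + 1513\right) \left(4766 + 3460\right) = 5264 \cdot 8226 = 43301664$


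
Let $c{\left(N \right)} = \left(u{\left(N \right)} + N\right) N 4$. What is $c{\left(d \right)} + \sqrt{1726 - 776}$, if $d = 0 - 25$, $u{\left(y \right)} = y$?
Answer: $5000 + 5 \sqrt{38} \approx 5030.8$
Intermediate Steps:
$d = -25$ ($d = 0 - 25 = -25$)
$c{\left(N \right)} = 8 N^{2}$ ($c{\left(N \right)} = \left(N + N\right) N 4 = 2 N 4 N = 8 N^{2}$)
$c{\left(d \right)} + \sqrt{1726 - 776} = 8 \left(-25\right)^{2} + \sqrt{1726 - 776} = 8 \cdot 625 + \sqrt{950} = 5000 + 5 \sqrt{38}$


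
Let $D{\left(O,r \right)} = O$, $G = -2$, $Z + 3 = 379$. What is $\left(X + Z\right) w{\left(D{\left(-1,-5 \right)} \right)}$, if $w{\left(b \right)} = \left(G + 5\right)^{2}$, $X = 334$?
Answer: $6390$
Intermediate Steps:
$Z = 376$ ($Z = -3 + 379 = 376$)
$w{\left(b \right)} = 9$ ($w{\left(b \right)} = \left(-2 + 5\right)^{2} = 3^{2} = 9$)
$\left(X + Z\right) w{\left(D{\left(-1,-5 \right)} \right)} = \left(334 + 376\right) 9 = 710 \cdot 9 = 6390$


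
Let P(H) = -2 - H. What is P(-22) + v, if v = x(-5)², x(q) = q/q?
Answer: 21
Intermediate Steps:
x(q) = 1
v = 1 (v = 1² = 1)
P(-22) + v = (-2 - 1*(-22)) + 1 = (-2 + 22) + 1 = 20 + 1 = 21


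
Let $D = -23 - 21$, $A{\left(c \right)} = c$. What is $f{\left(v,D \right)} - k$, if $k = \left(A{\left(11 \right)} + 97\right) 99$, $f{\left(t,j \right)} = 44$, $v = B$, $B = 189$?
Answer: $-10648$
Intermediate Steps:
$v = 189$
$D = -44$
$k = 10692$ ($k = \left(11 + 97\right) 99 = 108 \cdot 99 = 10692$)
$f{\left(v,D \right)} - k = 44 - 10692 = -10648$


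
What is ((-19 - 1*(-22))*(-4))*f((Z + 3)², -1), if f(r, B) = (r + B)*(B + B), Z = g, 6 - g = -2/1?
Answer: 2880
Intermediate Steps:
g = 8 (g = 6 - (-2)/1 = 6 - (-2) = 6 - 1*(-2) = 6 + 2 = 8)
Z = 8
f(r, B) = 2*B*(B + r) (f(r, B) = (B + r)*(2*B) = 2*B*(B + r))
((-19 - 1*(-22))*(-4))*f((Z + 3)², -1) = ((-19 - 1*(-22))*(-4))*(2*(-1)*(-1 + (8 + 3)²)) = ((-19 + 22)*(-4))*(2*(-1)*(-1 + 11²)) = (3*(-4))*(2*(-1)*(-1 + 121)) = -24*(-1)*120 = -12*(-240) = 2880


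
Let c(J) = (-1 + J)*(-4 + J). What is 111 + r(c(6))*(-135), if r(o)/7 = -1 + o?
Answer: -8394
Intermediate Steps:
r(o) = -7 + 7*o (r(o) = 7*(-1 + o) = -7 + 7*o)
111 + r(c(6))*(-135) = 111 + (-7 + 7*(4 + 6**2 - 5*6))*(-135) = 111 + (-7 + 7*(4 + 36 - 30))*(-135) = 111 + (-7 + 7*10)*(-135) = 111 + (-7 + 70)*(-135) = 111 + 63*(-135) = 111 - 8505 = -8394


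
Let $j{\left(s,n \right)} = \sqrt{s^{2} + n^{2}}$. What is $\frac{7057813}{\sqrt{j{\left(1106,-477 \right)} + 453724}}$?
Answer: $\frac{7057813}{\sqrt{453724 + \sqrt{1450765}}} \approx 10464.0$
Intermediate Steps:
$j{\left(s,n \right)} = \sqrt{n^{2} + s^{2}}$
$\frac{7057813}{\sqrt{j{\left(1106,-477 \right)} + 453724}} = \frac{7057813}{\sqrt{\sqrt{\left(-477\right)^{2} + 1106^{2}} + 453724}} = \frac{7057813}{\sqrt{\sqrt{227529 + 1223236} + 453724}} = \frac{7057813}{\sqrt{\sqrt{1450765} + 453724}} = \frac{7057813}{\sqrt{453724 + \sqrt{1450765}}}$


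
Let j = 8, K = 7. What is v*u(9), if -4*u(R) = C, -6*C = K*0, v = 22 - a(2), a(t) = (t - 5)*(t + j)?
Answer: 0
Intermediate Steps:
a(t) = (-5 + t)*(8 + t) (a(t) = (t - 5)*(t + 8) = (-5 + t)*(8 + t))
v = 52 (v = 22 - (-40 + 2**2 + 3*2) = 22 - (-40 + 4 + 6) = 22 - 1*(-30) = 22 + 30 = 52)
C = 0 (C = -7*0/6 = -1/6*0 = 0)
u(R) = 0 (u(R) = -1/4*0 = 0)
v*u(9) = 52*0 = 0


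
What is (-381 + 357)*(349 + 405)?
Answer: -18096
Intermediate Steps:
(-381 + 357)*(349 + 405) = -24*754 = -18096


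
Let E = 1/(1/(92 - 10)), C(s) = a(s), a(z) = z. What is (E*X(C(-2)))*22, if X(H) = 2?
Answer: 3608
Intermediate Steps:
C(s) = s
E = 82 (E = 1/(1/82) = 82)
(E*X(C(-2)))*22 = (82*2)*22 = 164*22 = 3608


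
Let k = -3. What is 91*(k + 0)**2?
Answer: 819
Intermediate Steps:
91*(k + 0)**2 = 91*(-3 + 0)**2 = 91*(-3)**2 = 91*9 = 819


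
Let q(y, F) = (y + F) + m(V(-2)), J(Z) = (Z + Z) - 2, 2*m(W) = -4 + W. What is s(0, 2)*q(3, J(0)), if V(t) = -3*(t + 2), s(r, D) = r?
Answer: 0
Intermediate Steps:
V(t) = -6 - 3*t (V(t) = -3*(2 + t) = -6 - 3*t)
m(W) = -2 + W/2 (m(W) = (-4 + W)/2 = -2 + W/2)
J(Z) = -2 + 2*Z (J(Z) = 2*Z - 2 = -2 + 2*Z)
q(y, F) = -2 + F + y (q(y, F) = (y + F) + (-2 + (-6 - 3*(-2))/2) = (F + y) + (-2 + (-6 + 6)/2) = (F + y) + (-2 + (½)*0) = (F + y) + (-2 + 0) = (F + y) - 2 = -2 + F + y)
s(0, 2)*q(3, J(0)) = 0*(-2 + (-2 + 2*0) + 3) = 0*(-2 + (-2 + 0) + 3) = 0*(-2 - 2 + 3) = 0*(-1) = 0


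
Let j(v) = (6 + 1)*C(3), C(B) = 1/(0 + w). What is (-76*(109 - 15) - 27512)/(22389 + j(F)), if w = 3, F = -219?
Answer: -51984/33587 ≈ -1.5477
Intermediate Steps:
C(B) = ⅓ (C(B) = 1/(0 + 3) = 1/3 = ⅓)
j(v) = 7/3 (j(v) = (6 + 1)*(⅓) = 7*(⅓) = 7/3)
(-76*(109 - 15) - 27512)/(22389 + j(F)) = (-76*(109 - 15) - 27512)/(22389 + 7/3) = (-76*94 - 27512)/(67174/3) = (-7144 - 27512)*(3/67174) = -34656*3/67174 = -51984/33587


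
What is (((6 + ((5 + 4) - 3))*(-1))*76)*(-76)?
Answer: 69312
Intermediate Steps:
(((6 + ((5 + 4) - 3))*(-1))*76)*(-76) = (((6 + (9 - 3))*(-1))*76)*(-76) = (((6 + 6)*(-1))*76)*(-76) = ((12*(-1))*76)*(-76) = -12*76*(-76) = -912*(-76) = 69312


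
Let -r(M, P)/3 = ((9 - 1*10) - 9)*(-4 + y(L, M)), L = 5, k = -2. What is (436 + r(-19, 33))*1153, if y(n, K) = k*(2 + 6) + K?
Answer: -846302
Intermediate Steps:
y(n, K) = -16 + K (y(n, K) = -2*(2 + 6) + K = -2*8 + K = -16 + K)
r(M, P) = -600 + 30*M (r(M, P) = -3*((9 - 1*10) - 9)*(-4 + (-16 + M)) = -3*((9 - 10) - 9)*(-20 + M) = -3*(-1 - 9)*(-20 + M) = -(-30)*(-20 + M) = -3*(200 - 10*M) = -600 + 30*M)
(436 + r(-19, 33))*1153 = (436 + (-600 + 30*(-19)))*1153 = (436 + (-600 - 570))*1153 = (436 - 1170)*1153 = -734*1153 = -846302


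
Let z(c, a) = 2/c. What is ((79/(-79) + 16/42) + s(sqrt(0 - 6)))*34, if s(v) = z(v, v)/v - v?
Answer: -680/21 - 34*I*sqrt(6) ≈ -32.381 - 83.283*I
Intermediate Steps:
s(v) = -v + 2/v**2 (s(v) = (2/v)/v - v = 2/v**2 - v = -v + 2/v**2)
((79/(-79) + 16/42) + s(sqrt(0 - 6)))*34 = ((79/(-79) + 16/42) + (-sqrt(0 - 6) + 2/(sqrt(0 - 6))**2))*34 = ((79*(-1/79) + 16*(1/42)) + (-sqrt(-6) + 2/(sqrt(-6))**2))*34 = ((-1 + 8/21) + (-I*sqrt(6) + 2/(I*sqrt(6))**2))*34 = (-13/21 + (-I*sqrt(6) + 2*(-1/6)))*34 = (-13/21 + (-I*sqrt(6) - 1/3))*34 = (-13/21 + (-1/3 - I*sqrt(6)))*34 = (-20/21 - I*sqrt(6))*34 = -680/21 - 34*I*sqrt(6)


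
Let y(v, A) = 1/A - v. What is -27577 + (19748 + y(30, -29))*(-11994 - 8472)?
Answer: -11703688319/29 ≈ -4.0358e+8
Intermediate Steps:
-27577 + (19748 + y(30, -29))*(-11994 - 8472) = -27577 + (19748 + (1/(-29) - 1*30))*(-11994 - 8472) = -27577 + (19748 + (-1/29 - 30))*(-20466) = -27577 + (19748 - 871/29)*(-20466) = -27577 + (571821/29)*(-20466) = -27577 - 11702888586/29 = -11703688319/29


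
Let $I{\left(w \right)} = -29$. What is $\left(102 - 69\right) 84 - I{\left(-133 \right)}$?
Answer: $2801$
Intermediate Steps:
$\left(102 - 69\right) 84 - I{\left(-133 \right)} = \left(102 - 69\right) 84 - -29 = 33 \cdot 84 + 29 = 2772 + 29 = 2801$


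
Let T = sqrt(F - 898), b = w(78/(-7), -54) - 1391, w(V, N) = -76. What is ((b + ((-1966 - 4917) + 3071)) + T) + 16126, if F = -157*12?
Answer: 10847 + I*sqrt(2782) ≈ 10847.0 + 52.745*I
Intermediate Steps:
F = -1884
b = -1467 (b = -76 - 1391 = -1467)
T = I*sqrt(2782) (T = sqrt(-1884 - 898) = sqrt(-2782) = I*sqrt(2782) ≈ 52.745*I)
((b + ((-1966 - 4917) + 3071)) + T) + 16126 = ((-1467 + ((-1966 - 4917) + 3071)) + I*sqrt(2782)) + 16126 = ((-1467 + (-6883 + 3071)) + I*sqrt(2782)) + 16126 = ((-1467 - 3812) + I*sqrt(2782)) + 16126 = (-5279 + I*sqrt(2782)) + 16126 = 10847 + I*sqrt(2782)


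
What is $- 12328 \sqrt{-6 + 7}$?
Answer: $-12328$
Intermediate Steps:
$- 12328 \sqrt{-6 + 7} = - 12328 \sqrt{1} = \left(-12328\right) 1 = -12328$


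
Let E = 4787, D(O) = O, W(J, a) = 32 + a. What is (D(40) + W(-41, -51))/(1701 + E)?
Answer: 21/6488 ≈ 0.0032367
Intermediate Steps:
(D(40) + W(-41, -51))/(1701 + E) = (40 + (32 - 51))/(1701 + 4787) = (40 - 19)/6488 = 21*(1/6488) = 21/6488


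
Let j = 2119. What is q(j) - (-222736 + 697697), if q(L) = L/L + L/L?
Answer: -474959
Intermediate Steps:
q(L) = 2 (q(L) = 1 + 1 = 2)
q(j) - (-222736 + 697697) = 2 - (-222736 + 697697) = 2 - 1*474961 = 2 - 474961 = -474959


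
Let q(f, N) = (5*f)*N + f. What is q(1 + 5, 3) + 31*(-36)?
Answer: -1020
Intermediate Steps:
q(f, N) = f + 5*N*f (q(f, N) = 5*N*f + f = f + 5*N*f)
q(1 + 5, 3) + 31*(-36) = (1 + 5)*(1 + 5*3) + 31*(-36) = 6*(1 + 15) - 1116 = 6*16 - 1116 = 96 - 1116 = -1020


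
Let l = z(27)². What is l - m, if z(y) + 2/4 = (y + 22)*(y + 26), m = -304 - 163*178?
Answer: 27084521/4 ≈ 6.7711e+6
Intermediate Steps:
m = -29318 (m = -304 - 29014 = -29318)
z(y) = -½ + (22 + y)*(26 + y) (z(y) = -½ + (y + 22)*(y + 26) = -½ + (22 + y)*(26 + y))
l = 26967249/4 (l = (1143/2 + 27² + 48*27)² = (1143/2 + 729 + 1296)² = (5193/2)² = 26967249/4 ≈ 6.7418e+6)
l - m = 26967249/4 - 1*(-29318) = 26967249/4 + 29318 = 27084521/4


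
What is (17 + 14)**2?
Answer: 961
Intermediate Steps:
(17 + 14)**2 = 31**2 = 961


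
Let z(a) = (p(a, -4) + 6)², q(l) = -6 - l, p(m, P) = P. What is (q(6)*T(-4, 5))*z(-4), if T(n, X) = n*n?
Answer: -768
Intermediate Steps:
T(n, X) = n²
z(a) = 4 (z(a) = (-4 + 6)² = 2² = 4)
(q(6)*T(-4, 5))*z(-4) = ((-6 - 1*6)*(-4)²)*4 = ((-6 - 6)*16)*4 = -12*16*4 = -192*4 = -768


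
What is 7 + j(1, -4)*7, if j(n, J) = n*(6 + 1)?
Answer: 56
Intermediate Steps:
j(n, J) = 7*n (j(n, J) = n*7 = 7*n)
7 + j(1, -4)*7 = 7 + (7*1)*7 = 7 + 7*7 = 7 + 49 = 56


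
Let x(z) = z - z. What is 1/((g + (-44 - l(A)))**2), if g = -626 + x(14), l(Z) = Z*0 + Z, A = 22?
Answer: 1/478864 ≈ 2.0883e-6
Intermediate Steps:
x(z) = 0
l(Z) = Z (l(Z) = 0 + Z = Z)
g = -626 (g = -626 + 0 = -626)
1/((g + (-44 - l(A)))**2) = 1/((-626 + (-44 - 1*22))**2) = 1/((-626 + (-44 - 22))**2) = 1/((-626 - 66)**2) = 1/((-692)**2) = 1/478864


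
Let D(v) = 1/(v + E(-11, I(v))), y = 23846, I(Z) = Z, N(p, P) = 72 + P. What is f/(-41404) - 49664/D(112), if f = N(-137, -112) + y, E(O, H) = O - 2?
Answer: -101786280575/20702 ≈ -4.9167e+6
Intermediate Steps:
E(O, H) = -2 + O
f = 23806 (f = (72 - 112) + 23846 = -40 + 23846 = 23806)
D(v) = 1/(-13 + v) (D(v) = 1/(v + (-2 - 11)) = 1/(v - 13) = 1/(-13 + v))
f/(-41404) - 49664/D(112) = 23806/(-41404) - 49664/(1/(-13 + 112)) = 23806*(-1/41404) - 49664/(1/99) = -11903/20702 - 49664/1/99 = -11903/20702 - 49664*99 = -11903/20702 - 4916736 = -101786280575/20702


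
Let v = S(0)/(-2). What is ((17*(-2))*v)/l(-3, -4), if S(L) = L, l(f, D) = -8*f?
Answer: 0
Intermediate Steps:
v = 0 (v = 0/(-2) = 0*(-½) = 0)
((17*(-2))*v)/l(-3, -4) = ((17*(-2))*0)/((-8*(-3))) = -34*0/24 = 0*(1/24) = 0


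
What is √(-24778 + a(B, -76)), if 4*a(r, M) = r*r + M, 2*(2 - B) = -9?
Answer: I*√396583/4 ≈ 157.44*I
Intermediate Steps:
B = 13/2 (B = 2 - ½*(-9) = 2 + 9/2 = 13/2 ≈ 6.5000)
a(r, M) = M/4 + r²/4 (a(r, M) = (r*r + M)/4 = (r² + M)/4 = (M + r²)/4 = M/4 + r²/4)
√(-24778 + a(B, -76)) = √(-24778 + ((¼)*(-76) + (13/2)²/4)) = √(-24778 + (-19 + (¼)*(169/4))) = √(-24778 + (-19 + 169/16)) = √(-24778 - 135/16) = √(-396583/16) = I*√396583/4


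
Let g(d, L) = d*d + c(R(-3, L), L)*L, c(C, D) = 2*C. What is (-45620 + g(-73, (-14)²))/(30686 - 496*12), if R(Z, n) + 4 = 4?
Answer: -40291/24734 ≈ -1.6290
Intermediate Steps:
R(Z, n) = 0 (R(Z, n) = -4 + 4 = 0)
g(d, L) = d² (g(d, L) = d*d + (2*0)*L = d² + 0*L = d² + 0 = d²)
(-45620 + g(-73, (-14)²))/(30686 - 496*12) = (-45620 + (-73)²)/(30686 - 496*12) = (-45620 + 5329)/(30686 - 5952) = -40291/24734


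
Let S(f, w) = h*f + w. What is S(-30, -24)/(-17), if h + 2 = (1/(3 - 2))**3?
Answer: -6/17 ≈ -0.35294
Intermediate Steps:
h = -1 (h = -2 + (1/(3 - 2))**3 = -2 + (1/1)**3 = -2 + 1**3 = -2 + 1 = -1)
S(f, w) = w - f (S(f, w) = -f + w = w - f)
S(-30, -24)/(-17) = (-24 - 1*(-30))/(-17) = (-24 + 30)*(-1/17) = 6*(-1/17) = -6/17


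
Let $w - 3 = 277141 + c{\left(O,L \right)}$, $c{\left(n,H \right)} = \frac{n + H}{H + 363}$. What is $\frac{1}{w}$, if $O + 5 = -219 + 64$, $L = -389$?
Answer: $\frac{26}{7206293} \approx 3.608 \cdot 10^{-6}$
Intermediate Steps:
$O = -160$ ($O = -5 + \left(-219 + 64\right) = -5 - 155 = -160$)
$c{\left(n,H \right)} = \frac{H + n}{363 + H}$
$w = \frac{7206293}{26}$ ($w = 3 + \left(277141 + \frac{-389 - 160}{363 - 389}\right) = 3 + \left(277141 + \frac{1}{-26} \left(-549\right)\right) = 3 + \left(277141 - - \frac{549}{26}\right) = 3 + \left(277141 + \frac{549}{26}\right) = 3 + \frac{7206215}{26} = \frac{7206293}{26} \approx 2.7717 \cdot 10^{5}$)
$\frac{1}{w} = \frac{1}{\frac{7206293}{26}} = \frac{26}{7206293}$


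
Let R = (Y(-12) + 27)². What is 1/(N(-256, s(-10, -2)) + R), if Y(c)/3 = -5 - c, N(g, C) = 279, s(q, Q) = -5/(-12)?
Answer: 1/2583 ≈ 0.00038715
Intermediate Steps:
s(q, Q) = 5/12 (s(q, Q) = -5*(-1/12) = 5/12)
Y(c) = -15 - 3*c (Y(c) = 3*(-5 - c) = -15 - 3*c)
R = 2304 (R = ((-15 - 3*(-12)) + 27)² = ((-15 + 36) + 27)² = (21 + 27)² = 48² = 2304)
1/(N(-256, s(-10, -2)) + R) = 1/(279 + 2304) = 1/2583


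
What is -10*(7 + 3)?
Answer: -100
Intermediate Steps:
-10*(7 + 3) = -10*10 = -100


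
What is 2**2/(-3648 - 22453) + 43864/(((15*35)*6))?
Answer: 572440832/41109075 ≈ 13.925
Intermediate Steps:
2**2/(-3648 - 22453) + 43864/(((15*35)*6)) = 4/(-26101) + 43864/((525*6)) = 4*(-1/26101) + 43864/3150 = -4/26101 + 43864*(1/3150) = -4/26101 + 21932/1575 = 572440832/41109075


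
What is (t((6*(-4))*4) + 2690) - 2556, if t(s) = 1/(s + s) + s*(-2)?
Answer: 62591/192 ≈ 325.99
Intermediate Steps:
t(s) = 1/(2*s) - 2*s
(t((6*(-4))*4) + 2690) - 2556 = ((1/(2*(((6*(-4))*4))) - 2*6*(-4)*4) + 2690) - 2556 = ((1/(2*((-24*4))) - (-48)*4) + 2690) - 2556 = (((1/2)/(-96) - 2*(-96)) + 2690) - 2556 = (((1/2)*(-1/96) + 192) + 2690) - 2556 = ((-1/192 + 192) + 2690) - 2556 = (36863/192 + 2690) - 2556 = 553343/192 - 2556 = 62591/192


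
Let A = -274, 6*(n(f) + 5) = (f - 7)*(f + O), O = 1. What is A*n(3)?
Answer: 6302/3 ≈ 2100.7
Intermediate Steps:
n(f) = -5 + (1 + f)*(-7 + f)/6 (n(f) = -5 + ((f - 7)*(f + 1))/6 = -5 + ((-7 + f)*(1 + f))/6 = -5 + ((1 + f)*(-7 + f))/6 = -5 + (1 + f)*(-7 + f)/6)
A*n(3) = -274*(-37/6 - 1*3 + (1/6)*3**2) = -274*(-37/6 - 3 + (1/6)*9) = -274*(-37/6 - 3 + 3/2) = -274*(-23/3) = 6302/3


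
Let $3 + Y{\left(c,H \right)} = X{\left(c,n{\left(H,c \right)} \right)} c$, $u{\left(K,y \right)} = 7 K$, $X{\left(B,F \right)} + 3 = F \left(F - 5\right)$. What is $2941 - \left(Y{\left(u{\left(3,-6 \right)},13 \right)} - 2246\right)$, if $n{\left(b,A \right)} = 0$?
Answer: $5253$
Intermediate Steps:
$X{\left(B,F \right)} = -3 + F \left(-5 + F\right)$ ($X{\left(B,F \right)} = -3 + F \left(F - 5\right) = -3 + F \left(-5 + F\right)$)
$Y{\left(c,H \right)} = -3 - 3 c$ ($Y{\left(c,H \right)} = -3 + \left(-3 + 0^{2} - 0\right) c = -3 + \left(-3 + 0 + 0\right) c = -3 - 3 c$)
$2941 - \left(Y{\left(u{\left(3,-6 \right)},13 \right)} - 2246\right) = 2941 - \left(\left(-3 - 3 \cdot 7 \cdot 3\right) - 2246\right) = 2941 - \left(\left(-3 - 63\right) - 2246\right) = 2941 - \left(-66 - 2246\right) = 2941 - -2312 = 2941 + 2312 = 5253$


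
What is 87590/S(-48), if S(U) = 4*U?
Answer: -43795/96 ≈ -456.20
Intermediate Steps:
87590/S(-48) = 87590/((4*(-48))) = 87590/(-192) = 87590*(-1/192) = -43795/96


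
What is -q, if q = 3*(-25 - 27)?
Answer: 156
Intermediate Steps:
q = -156 (q = 3*(-52) = -156)
-q = -1*(-156) = 156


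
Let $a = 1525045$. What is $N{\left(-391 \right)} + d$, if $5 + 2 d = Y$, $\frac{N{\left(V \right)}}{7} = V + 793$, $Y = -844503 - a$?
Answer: $- \frac{2363925}{2} \approx -1.182 \cdot 10^{6}$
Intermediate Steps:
$Y = -2369548$ ($Y = -844503 - 1525045 = -2369548$)
$N{\left(V \right)} = 5551 + 7 V$ ($N{\left(V \right)} = 7 \left(V + 793\right) = 7 \left(793 + V\right) = 5551 + 7 V$)
$d = - \frac{2369553}{2}$ ($d = - \frac{5}{2} + \frac{1}{2} \left(-2369548\right) = - \frac{5}{2} - 1184774 = - \frac{2369553}{2} \approx -1.1848 \cdot 10^{6}$)
$N{\left(-391 \right)} + d = \left(5551 + 7 \left(-391\right)\right) - \frac{2369553}{2} = \left(5551 - 2737\right) - \frac{2369553}{2} = 2814 - \frac{2369553}{2} = - \frac{2363925}{2}$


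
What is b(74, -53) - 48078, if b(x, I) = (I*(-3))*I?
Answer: -56505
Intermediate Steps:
b(x, I) = -3*I² (b(x, I) = (-3*I)*I = -3*I²)
b(74, -53) - 48078 = -3*(-53)² - 48078 = -3*2809 - 48078 = -8427 - 48078 = -56505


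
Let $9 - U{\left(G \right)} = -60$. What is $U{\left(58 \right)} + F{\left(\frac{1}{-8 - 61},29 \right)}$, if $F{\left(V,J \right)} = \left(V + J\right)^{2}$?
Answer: $\frac{4328509}{4761} \approx 909.16$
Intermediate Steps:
$U{\left(G \right)} = 69$ ($U{\left(G \right)} = 9 - -60 = 9 + 60 = 69$)
$F{\left(V,J \right)} = \left(J + V\right)^{2}$
$U{\left(58 \right)} + F{\left(\frac{1}{-8 - 61},29 \right)} = 69 + \left(29 + \frac{1}{-8 - 61}\right)^{2} = 69 + \left(29 + \frac{1}{-69}\right)^{2} = 69 + \left(29 - \frac{1}{69}\right)^{2} = 69 + \left(\frac{2000}{69}\right)^{2} = 69 + \frac{4000000}{4761} = \frac{4328509}{4761}$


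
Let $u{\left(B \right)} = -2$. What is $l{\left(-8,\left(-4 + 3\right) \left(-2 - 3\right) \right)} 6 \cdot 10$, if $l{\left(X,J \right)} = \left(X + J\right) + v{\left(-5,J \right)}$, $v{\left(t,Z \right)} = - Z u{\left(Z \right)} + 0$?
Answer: $420$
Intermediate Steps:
$v{\left(t,Z \right)} = 2 Z$ ($v{\left(t,Z \right)} = - Z \left(-2\right) + 0 = 2 Z + 0 = 2 Z$)
$l{\left(X,J \right)} = X + 3 J$ ($l{\left(X,J \right)} = \left(X + J\right) + 2 J = \left(J + X\right) + 2 J = X + 3 J$)
$l{\left(-8,\left(-4 + 3\right) \left(-2 - 3\right) \right)} 6 \cdot 10 = \left(-8 + 3 \left(-4 + 3\right) \left(-2 - 3\right)\right) 6 \cdot 10 = \left(-8 + 3 \left(\left(-1\right) \left(-5\right)\right)\right) 60 = \left(-8 + 3 \cdot 5\right) 60 = \left(-8 + 15\right) 60 = 7 \cdot 60 = 420$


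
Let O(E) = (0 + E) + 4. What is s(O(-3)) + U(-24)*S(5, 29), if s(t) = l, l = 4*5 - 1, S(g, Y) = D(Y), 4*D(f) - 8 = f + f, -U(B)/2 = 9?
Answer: -278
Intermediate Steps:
U(B) = -18 (U(B) = -2*9 = -18)
D(f) = 2 + f/2 (D(f) = 2 + (f + f)/4 = 2 + (2*f)/4 = 2 + f/2)
S(g, Y) = 2 + Y/2
O(E) = 4 + E (O(E) = E + 4 = 4 + E)
l = 19 (l = 20 - 1 = 19)
s(t) = 19
s(O(-3)) + U(-24)*S(5, 29) = 19 - 18*(2 + (½)*29) = 19 - 18*(2 + 29/2) = 19 - 18*33/2 = 19 - 297 = -278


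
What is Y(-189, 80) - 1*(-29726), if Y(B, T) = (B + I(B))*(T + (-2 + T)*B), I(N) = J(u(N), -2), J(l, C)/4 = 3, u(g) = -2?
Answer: 2624900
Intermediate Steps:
J(l, C) = 12 (J(l, C) = 4*3 = 12)
I(N) = 12
Y(B, T) = (12 + B)*(T + B*(-2 + T)) (Y(B, T) = (B + 12)*(T + (-2 + T)*B) = (12 + B)*(T + B*(-2 + T)))
Y(-189, 80) - 1*(-29726) = (-24*(-189) - 2*(-189)**2 + 12*80 + 80*(-189)**2 + 13*(-189)*80) - 1*(-29726) = (4536 - 2*35721 + 960 + 80*35721 - 196560) + 29726 = (4536 - 71442 + 960 + 2857680 - 196560) + 29726 = 2595174 + 29726 = 2624900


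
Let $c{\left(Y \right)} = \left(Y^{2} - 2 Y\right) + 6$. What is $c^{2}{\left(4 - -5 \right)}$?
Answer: $4761$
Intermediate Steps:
$c{\left(Y \right)} = 6 + Y^{2} - 2 Y$
$c^{2}{\left(4 - -5 \right)} = \left(6 + \left(4 - -5\right)^{2} - 2 \left(4 - -5\right)\right)^{2} = \left(6 + \left(4 + 5\right)^{2} - 2 \left(4 + 5\right)\right)^{2} = \left(6 + 9^{2} - 18\right)^{2} = \left(6 + 81 - 18\right)^{2} = 69^{2} = 4761$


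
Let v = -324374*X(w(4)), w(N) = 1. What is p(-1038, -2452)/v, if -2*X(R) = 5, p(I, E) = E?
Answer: -2452/810935 ≈ -0.0030237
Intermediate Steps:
X(R) = -5/2 (X(R) = -½*5 = -5/2)
v = 810935 (v = -324374*(-5/2) = 810935)
p(-1038, -2452)/v = -2452/810935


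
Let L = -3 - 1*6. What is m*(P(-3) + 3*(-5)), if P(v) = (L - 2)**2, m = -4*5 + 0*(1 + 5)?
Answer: -2120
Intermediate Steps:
L = -9 (L = -3 - 6 = -9)
m = -20 (m = -20 + 0*6 = -20 + 0 = -20)
P(v) = 121 (P(v) = (-9 - 2)**2 = (-11)**2 = 121)
m*(P(-3) + 3*(-5)) = -20*(121 + 3*(-5)) = -20*(121 - 15) = -20*106 = -2120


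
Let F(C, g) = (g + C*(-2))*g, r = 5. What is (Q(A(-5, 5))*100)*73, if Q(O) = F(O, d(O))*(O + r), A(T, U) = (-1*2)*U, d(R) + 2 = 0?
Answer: 1314000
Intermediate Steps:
d(R) = -2 (d(R) = -2 + 0 = -2)
A(T, U) = -2*U
F(C, g) = g*(g - 2*C) (F(C, g) = (g - 2*C)*g = g*(g - 2*C))
Q(O) = (4 + 4*O)*(5 + O) (Q(O) = (-2*(-2 - 2*O))*(O + 5) = (4 + 4*O)*(5 + O))
(Q(A(-5, 5))*100)*73 = ((4*(1 - 2*5)*(5 - 2*5))*100)*73 = ((4*(1 - 10)*(5 - 10))*100)*73 = ((4*(-9)*(-5))*100)*73 = (180*100)*73 = 18000*73 = 1314000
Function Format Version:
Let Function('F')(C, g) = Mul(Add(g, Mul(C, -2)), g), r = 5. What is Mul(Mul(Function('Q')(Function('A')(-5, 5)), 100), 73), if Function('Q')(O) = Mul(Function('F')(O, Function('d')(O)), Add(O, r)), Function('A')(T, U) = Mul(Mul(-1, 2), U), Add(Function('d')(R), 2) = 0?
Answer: 1314000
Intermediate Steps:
Function('d')(R) = -2 (Function('d')(R) = Add(-2, 0) = -2)
Function('A')(T, U) = Mul(-2, U)
Function('F')(C, g) = Mul(g, Add(g, Mul(-2, C))) (Function('F')(C, g) = Mul(Add(g, Mul(-2, C)), g) = Mul(g, Add(g, Mul(-2, C))))
Function('Q')(O) = Mul(Add(4, Mul(4, O)), Add(5, O)) (Function('Q')(O) = Mul(Mul(-2, Add(-2, Mul(-2, O))), Add(O, 5)) = Mul(Add(4, Mul(4, O)), Add(5, O)))
Mul(Mul(Function('Q')(Function('A')(-5, 5)), 100), 73) = Mul(Mul(Mul(4, Add(1, Mul(-2, 5)), Add(5, Mul(-2, 5))), 100), 73) = Mul(Mul(Mul(4, Add(1, -10), Add(5, -10)), 100), 73) = Mul(Mul(Mul(4, -9, -5), 100), 73) = Mul(Mul(180, 100), 73) = Mul(18000, 73) = 1314000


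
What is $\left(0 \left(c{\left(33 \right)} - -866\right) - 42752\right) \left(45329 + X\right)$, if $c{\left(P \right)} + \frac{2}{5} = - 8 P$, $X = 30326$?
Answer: $-3234402560$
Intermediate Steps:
$c{\left(P \right)} = - \frac{2}{5} - 8 P$
$\left(0 \left(c{\left(33 \right)} - -866\right) - 42752\right) \left(45329 + X\right) = \left(0 \left(\left(- \frac{2}{5} - 264\right) - -866\right) - 42752\right) \left(45329 + 30326\right) = \left(0 \left(\left(- \frac{2}{5} - 264\right) + 866\right) - 42752\right) 75655 = \left(0 \left(- \frac{1322}{5} + 866\right) - 42752\right) 75655 = \left(0 \cdot \frac{3008}{5} - 42752\right) 75655 = \left(0 - 42752\right) 75655 = \left(-42752\right) 75655 = -3234402560$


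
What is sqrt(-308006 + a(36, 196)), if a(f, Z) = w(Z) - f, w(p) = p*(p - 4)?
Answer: I*sqrt(270410) ≈ 520.01*I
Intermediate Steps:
w(p) = p*(-4 + p)
a(f, Z) = -f + Z*(-4 + Z) (a(f, Z) = Z*(-4 + Z) - f = -f + Z*(-4 + Z))
sqrt(-308006 + a(36, 196)) = sqrt(-308006 + (-1*36 + 196*(-4 + 196))) = sqrt(-308006 + (-36 + 196*192)) = sqrt(-308006 + (-36 + 37632)) = sqrt(-308006 + 37596) = sqrt(-270410) = I*sqrt(270410)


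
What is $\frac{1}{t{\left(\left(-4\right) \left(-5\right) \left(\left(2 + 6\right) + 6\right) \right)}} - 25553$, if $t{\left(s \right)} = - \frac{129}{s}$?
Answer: $- \frac{3296617}{129} \approx -25555.0$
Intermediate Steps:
$\frac{1}{t{\left(\left(-4\right) \left(-5\right) \left(\left(2 + 6\right) + 6\right) \right)}} - 25553 = \frac{1}{\left(-129\right) \frac{1}{\left(-4\right) \left(-5\right) \left(\left(2 + 6\right) + 6\right)}} - 25553 = \frac{1}{\left(-129\right) \frac{1}{20 \left(8 + 6\right)}} - 25553 = \frac{1}{\left(-129\right) \frac{1}{20 \cdot 14}} - 25553 = \frac{1}{\left(-129\right) \frac{1}{280}} - 25553 = \frac{1}{- \frac{129}{280}} - 25553 = - \frac{280}{129} - 25553 = - \frac{3296617}{129}$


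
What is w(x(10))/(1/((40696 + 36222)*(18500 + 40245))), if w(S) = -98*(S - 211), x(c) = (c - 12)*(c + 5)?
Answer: 106719064538380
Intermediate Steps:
x(c) = (-12 + c)*(5 + c)
w(S) = 20678 - 98*S (w(S) = -98*(-211 + S) = 20678 - 98*S)
w(x(10))/(1/((40696 + 36222)*(18500 + 40245))) = (20678 - 98*(-60 + 10² - 7*10))/(1/((40696 + 36222)*(18500 + 40245))) = (20678 - 98*(-60 + 100 - 70))/(1/(76918*58745)) = (20678 - 98*(-30))/(1/4518547910) = (20678 + 2940)/(1/4518547910) = 23618*4518547910 = 106719064538380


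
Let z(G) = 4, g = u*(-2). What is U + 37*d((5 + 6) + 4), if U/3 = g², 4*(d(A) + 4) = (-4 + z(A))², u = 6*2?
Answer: 1580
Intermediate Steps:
u = 12
g = -24 (g = 12*(-2) = -24)
d(A) = -4 (d(A) = -4 + (-4 + 4)²/4 = -4 + (¼)*0² = -4 + (¼)*0 = -4 + 0 = -4)
U = 1728 (U = 3*(-24)² = 3*576 = 1728)
U + 37*d((5 + 6) + 4) = 1728 + 37*(-4) = 1728 - 148 = 1580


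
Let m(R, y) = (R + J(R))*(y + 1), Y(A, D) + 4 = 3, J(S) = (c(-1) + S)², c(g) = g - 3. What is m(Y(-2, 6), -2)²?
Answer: 576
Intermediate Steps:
c(g) = -3 + g
J(S) = (-4 + S)² (J(S) = ((-3 - 1) + S)² = (-4 + S)²)
Y(A, D) = -1 (Y(A, D) = -4 + 3 = -1)
m(R, y) = (1 + y)*(R + (-4 + R)²) (m(R, y) = (R + (-4 + R)²)*(y + 1) = (R + (-4 + R)²)*(1 + y) = (1 + y)*(R + (-4 + R)²))
m(Y(-2, 6), -2)² = (-1 + (-4 - 1)² - 1*(-2) - 2*(-4 - 1)²)² = (-1 + (-5)² + 2 - 2*(-5)²)² = (-1 + 25 + 2 - 2*25)² = (-1 + 25 + 2 - 50)² = (-24)² = 576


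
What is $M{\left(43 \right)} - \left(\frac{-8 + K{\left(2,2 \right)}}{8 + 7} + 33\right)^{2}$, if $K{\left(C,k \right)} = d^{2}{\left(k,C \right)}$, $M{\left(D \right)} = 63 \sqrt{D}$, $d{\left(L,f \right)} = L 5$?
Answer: $- \frac{344569}{225} + 63 \sqrt{43} \approx -1118.3$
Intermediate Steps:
$d{\left(L,f \right)} = 5 L$
$K{\left(C,k \right)} = 25 k^{2}$ ($K{\left(C,k \right)} = \left(5 k\right)^{2} = 25 k^{2}$)
$M{\left(43 \right)} - \left(\frac{-8 + K{\left(2,2 \right)}}{8 + 7} + 33\right)^{2} = 63 \sqrt{43} - \left(\frac{-8 + 25 \cdot 2^{2}}{8 + 7} + 33\right)^{2} = 63 \sqrt{43} - \left(\frac{-8 + 25 \cdot 4}{15} + 33\right)^{2} = 63 \sqrt{43} - \left(\left(-8 + 100\right) \frac{1}{15} + 33\right)^{2} = 63 \sqrt{43} - \left(92 \cdot \frac{1}{15} + 33\right)^{2} = 63 \sqrt{43} - \left(\frac{92}{15} + 33\right)^{2} = 63 \sqrt{43} - \left(\frac{587}{15}\right)^{2} = 63 \sqrt{43} - \frac{344569}{225} = - \frac{344569}{225} + 63 \sqrt{43}$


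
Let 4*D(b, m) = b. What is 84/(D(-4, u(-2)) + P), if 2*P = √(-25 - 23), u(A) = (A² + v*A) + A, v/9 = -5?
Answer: -84/13 - 168*I*√3/13 ≈ -6.4615 - 22.383*I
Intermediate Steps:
v = -45 (v = 9*(-5) = -45)
u(A) = A² - 44*A (u(A) = (A² - 45*A) + A = A² - 44*A)
D(b, m) = b/4
P = 2*I*√3 (P = √(-25 - 23)/2 = √(-48)/2 = (4*I*√3)/2 = 2*I*√3 ≈ 3.4641*I)
84/(D(-4, u(-2)) + P) = 84/((¼)*(-4) + 2*I*√3) = 84/(-1 + 2*I*√3)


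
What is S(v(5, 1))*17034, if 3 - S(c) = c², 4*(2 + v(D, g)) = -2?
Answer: -110721/2 ≈ -55361.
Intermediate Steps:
v(D, g) = -5/2 (v(D, g) = -2 + (¼)*(-2) = -2 - ½ = -5/2)
S(c) = 3 - c²
S(v(5, 1))*17034 = (3 - (-5/2)²)*17034 = (3 - 1*25/4)*17034 = (3 - 25/4)*17034 = -13/4*17034 = -110721/2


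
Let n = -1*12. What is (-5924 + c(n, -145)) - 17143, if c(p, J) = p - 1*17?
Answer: -23096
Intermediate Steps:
n = -12
c(p, J) = -17 + p (c(p, J) = p - 17 = -17 + p)
(-5924 + c(n, -145)) - 17143 = (-5924 + (-17 - 12)) - 17143 = (-5924 - 29) - 17143 = -5953 - 17143 = -23096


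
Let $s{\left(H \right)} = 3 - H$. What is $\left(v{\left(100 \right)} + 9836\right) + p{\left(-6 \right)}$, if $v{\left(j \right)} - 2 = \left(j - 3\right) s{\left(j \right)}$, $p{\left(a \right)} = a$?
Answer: $423$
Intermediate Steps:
$v{\left(j \right)} = 2 + \left(-3 + j\right) \left(3 - j\right)$ ($v{\left(j \right)} = 2 + \left(j - 3\right) \left(3 - j\right) = 2 + \left(-3 + j\right) \left(3 - j\right)$)
$\left(v{\left(100 \right)} + 9836\right) + p{\left(-6 \right)} = \left(\left(-7 - 100^{2} + 6 \cdot 100\right) + 9836\right) - 6 = \left(\left(-7 - 10000 + 600\right) + 9836\right) - 6 = \left(-9407 + 9836\right) - 6 = 429 - 6 = 423$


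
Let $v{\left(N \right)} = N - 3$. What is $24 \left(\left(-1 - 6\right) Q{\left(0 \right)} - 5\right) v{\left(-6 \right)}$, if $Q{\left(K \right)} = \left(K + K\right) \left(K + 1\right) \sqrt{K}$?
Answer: $1080$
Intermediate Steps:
$Q{\left(K \right)} = 2 K^{\frac{3}{2}} \left(1 + K\right)$ ($Q{\left(K \right)} = 2 K \left(1 + K\right) \sqrt{K} = 2 K^{\frac{3}{2}} \left(1 + K\right)$)
$v{\left(N \right)} = -3 + N$
$24 \left(\left(-1 - 6\right) Q{\left(0 \right)} - 5\right) v{\left(-6 \right)} = 24 \left(\left(-1 - 6\right) 2 \cdot 0^{\frac{3}{2}} \left(1 + 0\right) - 5\right) \left(-3 - 6\right) = 24 \left(\left(-1 - 6\right) 2 \cdot 0 \cdot 1 - 5\right) \left(-9\right) = 24 \left(\left(-7\right) 0 - 5\right) \left(-9\right) = 24 \left(0 - 5\right) \left(-9\right) = 24 \left(-5\right) \left(-9\right) = \left(-120\right) \left(-9\right) = 1080$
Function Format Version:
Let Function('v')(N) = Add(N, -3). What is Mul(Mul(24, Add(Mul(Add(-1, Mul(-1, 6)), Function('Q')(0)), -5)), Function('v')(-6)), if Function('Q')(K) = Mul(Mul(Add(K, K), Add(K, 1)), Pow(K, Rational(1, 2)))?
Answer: 1080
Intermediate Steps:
Function('Q')(K) = Mul(2, Pow(K, Rational(3, 2)), Add(1, K)) (Function('Q')(K) = Mul(Mul(Mul(2, K), Add(1, K)), Pow(K, Rational(1, 2))) = Mul(Mul(2, K, Add(1, K)), Pow(K, Rational(1, 2))) = Mul(2, Pow(K, Rational(3, 2)), Add(1, K)))
Function('v')(N) = Add(-3, N)
Mul(Mul(24, Add(Mul(Add(-1, Mul(-1, 6)), Function('Q')(0)), -5)), Function('v')(-6)) = Mul(Mul(24, Add(Mul(Add(-1, Mul(-1, 6)), Mul(2, Pow(0, Rational(3, 2)), Add(1, 0))), -5)), Add(-3, -6)) = Mul(Mul(24, Add(Mul(Add(-1, -6), Mul(2, 0, 1)), -5)), -9) = Mul(Mul(24, Add(Mul(-7, 0), -5)), -9) = Mul(Mul(24, Add(0, -5)), -9) = Mul(Mul(24, -5), -9) = Mul(-120, -9) = 1080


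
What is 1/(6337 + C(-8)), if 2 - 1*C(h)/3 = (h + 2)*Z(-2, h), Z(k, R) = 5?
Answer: 1/6433 ≈ 0.00015545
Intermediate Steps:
C(h) = -24 - 15*h (C(h) = 6 - 3*(h + 2)*5 = 6 - 3*(2 + h)*5 = 6 - 3*(10 + 5*h) = 6 + (-30 - 15*h) = -24 - 15*h)
1/(6337 + C(-8)) = 1/(6337 + (-24 - 15*(-8))) = 1/(6337 + (-24 + 120)) = 1/(6337 + 96) = 1/6433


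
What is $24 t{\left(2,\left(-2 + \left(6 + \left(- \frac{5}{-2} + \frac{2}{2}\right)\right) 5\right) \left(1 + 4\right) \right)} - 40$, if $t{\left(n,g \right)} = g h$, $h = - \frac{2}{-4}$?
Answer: $2690$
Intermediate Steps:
$h = \frac{1}{2}$ ($h = \left(-2\right) \left(- \frac{1}{4}\right) = \frac{1}{2} \approx 0.5$)
$t{\left(n,g \right)} = \frac{g}{2}$ ($t{\left(n,g \right)} = g \frac{1}{2} = \frac{g}{2}$)
$24 t{\left(2,\left(-2 + \left(6 + \left(- \frac{5}{-2} + \frac{2}{2}\right)\right) 5\right) \left(1 + 4\right) \right)} - 40 = 24 \frac{\left(-2 + \left(6 + \left(- \frac{5}{-2} + \frac{2}{2}\right)\right) 5\right) \left(1 + 4\right)}{2} - 40 = 24 \frac{\left(-2 + \left(6 + \left(\left(-5\right) \left(- \frac{1}{2}\right) + 2 \cdot \frac{1}{2}\right)\right) 5\right) 5}{2} - 40 = 24 \frac{\left(-2 + \left(6 + \left(\frac{5}{2} + 1\right)\right) 5\right) 5}{2} - 40 = 24 \frac{\left(-2 + \left(6 + \frac{7}{2}\right) 5\right) 5}{2} - 40 = 24 \frac{\left(-2 + \frac{19}{2} \cdot 5\right) 5}{2} - 40 = 24 \frac{\left(-2 + \frac{95}{2}\right) 5}{2} - 40 = 24 \frac{\frac{91}{2} \cdot 5}{2} - 40 = 24 \cdot \frac{1}{2} \cdot \frac{455}{2} - 40 = 24 \cdot \frac{455}{4} - 40 = 2730 - 40 = 2690$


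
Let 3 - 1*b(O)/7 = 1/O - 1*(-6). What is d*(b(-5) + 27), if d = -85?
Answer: -629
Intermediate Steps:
b(O) = -21 - 7/O (b(O) = 21 - 7*(1/O - 1*(-6)) = 21 - 7*(1/O + 6) = 21 - 7*(6 + 1/O) = 21 + (-42 - 7/O) = -21 - 7/O)
d*(b(-5) + 27) = -85*((-21 - 7/(-5)) + 27) = -85*((-21 - 7*(-⅕)) + 27) = -85*((-21 + 7/5) + 27) = -85*(-98/5 + 27) = -85*37/5 = -629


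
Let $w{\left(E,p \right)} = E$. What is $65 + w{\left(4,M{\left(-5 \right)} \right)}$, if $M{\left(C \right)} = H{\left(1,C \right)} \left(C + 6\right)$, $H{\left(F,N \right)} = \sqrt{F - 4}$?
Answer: $69$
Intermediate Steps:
$H{\left(F,N \right)} = \sqrt{-4 + F}$
$M{\left(C \right)} = i \sqrt{3} \left(6 + C\right)$ ($M{\left(C \right)} = \sqrt{-4 + 1} \left(C + 6\right) = \sqrt{-3} \left(6 + C\right) = i \sqrt{3} \left(6 + C\right)$)
$65 + w{\left(4,M{\left(-5 \right)} \right)} = 65 + 4 = 69$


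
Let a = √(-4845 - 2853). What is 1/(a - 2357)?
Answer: -2357/5563147 - I*√7698/5563147 ≈ -0.00042368 - 1.5771e-5*I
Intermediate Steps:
a = I*√7698 (a = √(-7698) = I*√7698 ≈ 87.738*I)
1/(a - 2357) = 1/(I*√7698 - 2357) = 1/(-2357 + I*√7698)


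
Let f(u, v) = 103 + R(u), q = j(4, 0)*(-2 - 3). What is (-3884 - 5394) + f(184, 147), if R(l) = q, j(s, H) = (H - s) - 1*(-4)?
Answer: -9175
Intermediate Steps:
j(s, H) = 4 + H - s (j(s, H) = (H - s) + 4 = 4 + H - s)
q = 0 (q = (4 + 0 - 1*4)*(-2 - 3) = (4 + 0 - 4)*(-5) = 0*(-5) = 0)
R(l) = 0
f(u, v) = 103 (f(u, v) = 103 + 0 = 103)
(-3884 - 5394) + f(184, 147) = (-3884 - 5394) + 103 = -9278 + 103 = -9175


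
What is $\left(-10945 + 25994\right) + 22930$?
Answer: $37979$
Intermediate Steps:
$\left(-10945 + 25994\right) + 22930 = 15049 + 22930 = 37979$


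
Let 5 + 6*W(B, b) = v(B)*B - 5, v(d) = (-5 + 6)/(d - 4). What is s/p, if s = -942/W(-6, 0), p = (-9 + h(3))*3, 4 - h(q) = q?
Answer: -2355/94 ≈ -25.053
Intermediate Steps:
v(d) = 1/(-4 + d)
h(q) = 4 - q
p = -24 (p = (-9 + (4 - 1*3))*3 = (-9 + (4 - 3))*3 = (-9 + 1)*3 = -8*3 = -24)
W(B, b) = -5/3 + B/(6*(-4 + B)) (W(B, b) = -⅚ + (B/(-4 + B) - 5)/6 = -⅚ + (-5 + B/(-4 + B))/6 = -⅚ + (-⅚ + B/(6*(-4 + B))) = -5/3 + B/(6*(-4 + B)))
s = 28260/47 (s = -942*6*(-4 - 6)/(40 - 9*(-6)) = -942*(-60/(40 + 54)) = -942/((⅙)*(-⅒)*94) = -942/(-47/30) = -942*(-30/47) = 28260/47 ≈ 601.28)
s/p = (28260/47)/(-24) = (28260/47)*(-1/24) = -2355/94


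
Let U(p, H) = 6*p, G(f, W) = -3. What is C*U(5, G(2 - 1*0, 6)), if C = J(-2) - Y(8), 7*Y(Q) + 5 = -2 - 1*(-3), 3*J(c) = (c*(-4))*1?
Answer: 680/7 ≈ 97.143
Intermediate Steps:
J(c) = -4*c/3 (J(c) = ((c*(-4))*1)/3 = (-4*c*1)/3 = (-4*c)/3 = -4*c/3)
Y(Q) = -4/7 (Y(Q) = -5/7 + (-2 - 1*(-3))/7 = -5/7 + (-2 + 3)/7 = -5/7 + (⅐)*1 = -5/7 + ⅐ = -4/7)
C = 68/21 (C = -4/3*(-2) - 1*(-4/7) = 8/3 + 4/7 = 68/21 ≈ 3.2381)
C*U(5, G(2 - 1*0, 6)) = 68*(6*5)/21 = (68/21)*30 = 680/7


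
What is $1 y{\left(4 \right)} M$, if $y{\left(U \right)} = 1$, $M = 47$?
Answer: $47$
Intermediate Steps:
$1 y{\left(4 \right)} M = 1 \cdot 1 \cdot 47 = 1 \cdot 47 = 47$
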